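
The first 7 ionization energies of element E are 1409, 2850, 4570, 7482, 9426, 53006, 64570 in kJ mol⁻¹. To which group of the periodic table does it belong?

Look for the largest jump between consecutive ionization energies: IE6/IE5 ≈ 5.6, far larger than any earlier ratio.
That jump marks the point where a core electron is being removed. So the atom has 5 valence electrons.
A main-group element with 5 valence electrons is in group 15.

Group 15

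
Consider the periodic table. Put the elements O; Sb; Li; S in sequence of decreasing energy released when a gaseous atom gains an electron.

EA tends to increase across a period and decrease down a group, though the pattern is less regular than for IE or radius.
Neither a single period nor a single group — weigh both effects.
Sb > Li: the two effects oppose for this pair; the across-period effect wins (103 vs 60 kJ/mol).
O > Sb: relative to Sb, both the across-period and down-group shifts push O's electron affinity up.
S > O: this pair runs against the simple trend — see the exception note.
Note the exception: S has a higher electron affinity than O, contrary to the simple trend — the compact 2p subshell of O repels the added electron more than S's larger 3p does.
Approximate values (kJ/mol): Li 60, O 141, S 200, Sb 103.
So from highest to lowest: S > O > Sb > Li.

S > O > Sb > Li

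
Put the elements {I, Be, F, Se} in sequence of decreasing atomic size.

I, Se, Be, F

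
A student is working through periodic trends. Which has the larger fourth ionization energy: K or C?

Consider each +3 ion: K³⁺ is already 2 electrons into the core; C³⁺ still has 1 valence electron.
Usually core removal costs more than valence removal, but here the competition is close: a tightly held n=2 valence electron can cost more to remove than an n=3 core electron, so the actual values have to decide it.
Tabulated IE_4 (kJ/mol): K 5877, C 6223.
So the fourth ionization energies run K < C.

C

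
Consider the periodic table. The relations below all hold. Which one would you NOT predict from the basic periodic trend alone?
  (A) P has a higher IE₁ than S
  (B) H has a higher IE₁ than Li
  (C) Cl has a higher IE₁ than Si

(A)

The general trend: IE₁ increases across a period and decreases down a group.
(A) P (period 3, group 15) vs S (period 3, group 16): the stated order contradicts the simple trend.
(B) H (period 1, group 1) vs Li (period 2, group 1): the stated order agrees with the simple trend.
(C) Cl (period 3, group 17) vs Si (period 3, group 14): the stated order agrees with the simple trend.
The exception is (A): S (3p⁴) ionizes more easily than half-filled P (3p³) because the paired 3p electron in S is pushed out by e⁻–e⁻ repulsion.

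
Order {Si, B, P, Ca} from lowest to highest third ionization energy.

P < Si < B < Ca

Consider each +2 ion: Si²⁺ still has 2 valence electrons; B²⁺ still has 1 valence electron; P²⁺ still has 3 valence electrons; Ca²⁺ is the bare [Ar] core.
Breaking into a closed-shell core is much more expensive than removing a leftover valence electron — Ca has the largest IE_3 here.
Valence configurations: Si²⁺ [Ne]3s², B²⁺ [He]2s¹, P²⁺ [Ne]3s²3p¹.
P²⁺ loses a lone 3p electron whereas Si²⁺ must break into a filled 3s² pair, so IE_3(Si) > IE_3(P) even though P has the higher nuclear charge.
Approximate IE_3 values (kJ/mol): Si 3232, B 3660, P 2914, Ca 4912.
Hence IE_3: P < Si < B < Ca.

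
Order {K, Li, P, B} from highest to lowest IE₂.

IE_2 is the cost of taking one more electron from the +1 cation: K⁺ is the bare [Ar] core; Li⁺ is the bare [He] core; P⁺ still has 4 valence electrons; B⁺ still has 2 valence electrons.
Pulling an electron out of a noble-gas core costs far more than removing a remaining valence electron, so K and Li sit at the high end of IE_2.
Valence configurations: P⁺ [Ne]3s²3p², B⁺ [He]2s².
Approximate IE_2 values (kJ/mol): K 3052, Li 7298, P 1907, B 2427.
Overall IE_2 order: P < B < K < Li.

Li > K > B > P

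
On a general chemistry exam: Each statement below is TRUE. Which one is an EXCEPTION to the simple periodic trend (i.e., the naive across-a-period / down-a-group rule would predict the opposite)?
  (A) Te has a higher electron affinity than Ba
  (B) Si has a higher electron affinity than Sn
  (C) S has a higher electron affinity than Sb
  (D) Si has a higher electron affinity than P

(D)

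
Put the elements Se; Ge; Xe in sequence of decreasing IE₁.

Ge is in period 4, group 14; Se is in period 4, group 16; Xe is in period 5, group 18.
First ionization energy rises across a period (greater Z_eff holds electrons more tightly) and falls down a group (valence electrons are farther from the nucleus).
These span different periods and groups, so the two trends combine.
Se > Ge: both are in period 4; the period trend gives Se the larger value.
Xe > Se: the two effects oppose for this pair; the across-period effect wins (1170 vs 941 kJ/mol).
Tabulated first ionization energy (kJ/mol): Ge 762, Se 941, Xe 1170.
So from highest to lowest: Xe > Se > Ge.

Xe > Se > Ge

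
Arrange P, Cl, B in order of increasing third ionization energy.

P < B < Cl

IE_3 is the cost of taking one more electron from the +2 cation: P²⁺ still has 3 valence electrons; Cl²⁺ still has 5 valence electrons; B²⁺ still has 1 valence electron.
All are still removing valence electrons, so compare the +2 ions as you would atoms: IE_3 generally rises across a period (higher Z_eff) and falls down a group (larger shell), subject to the usual subshell exceptions.
Valence configurations: P²⁺ [Ne]3s²3p¹, Cl²⁺ [Ne]3s²3p³, B²⁺ [He]2s¹.
Approximate IE_3 values (kJ/mol): P 2914, Cl 3822, B 3660.
Overall IE_3 order: P < B < Cl.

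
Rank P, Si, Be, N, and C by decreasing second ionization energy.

After 1 electron has been removed, what remains? P⁺ still has 4 valence electrons; Si⁺ still has 3 valence electrons; Be⁺ still has 1 valence electron; N⁺ still has 4 valence electrons; C⁺ still has 3 valence electrons.
All are still removing valence electrons, so compare the +1 ions as you would atoms: IE_2 generally rises across a period (higher Z_eff) and falls down a group (larger shell), subject to the usual subshell exceptions.
Valence configurations: P⁺ [Ne]3s²3p², Si⁺ [Ne]3s²3p¹, Be⁺ [He]2s¹, N⁺ [He]2s²2p², C⁺ [He]2s²2p¹.
Tabulated IE_2 (kJ/mol): P 1907, Si 1577, Be 1757, N 2856, C 2353.
Overall IE_2 order: Si < Be < P < C < N.

N, C, P, Be, Si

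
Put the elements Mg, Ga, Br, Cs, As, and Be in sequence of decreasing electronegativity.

Br, As, Ga, Be, Mg, Cs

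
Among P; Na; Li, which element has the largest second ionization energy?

Li

Consider each +1 ion: P⁺ still has 4 valence electrons; Na⁺ is the bare [Ne] core; Li⁺ is the bare [He] core.
Pulling an electron out of a noble-gas core costs far more than removing a remaining valence electron, so Na and Li sit at the high end of IE_2.
Approximate IE_2 values (kJ/mol): P 1907, Na 4562, Li 7298.
Hence IE_2: P < Na < Li.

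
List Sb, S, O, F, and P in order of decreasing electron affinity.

F, S, O, Sb, P

O is in period 2, group 16; F is in period 2, group 17; P is in period 3, group 15; S is in period 3, group 16; Sb is in period 5, group 15.
Atoms with high Z_eff and room in the valence shell (especially the halogens) have the most exothermic electron affinities.
Here both period and group differ, so the two effects have to be weighed against each other.
Sb > P: this pair runs against the simple trend — see the exception note.
O > Sb: both effects reinforce here, so O is clearly the higher of the two.
S > O: this pair runs against the simple trend — see the exception note.
F > S: relative to S, both the across-period and down-group shifts push F's electron affinity up.
Note the exception: Sb has a higher electron affinity than P, contrary to the simple trend — both are half-filled np³, but the pairing/repulsion penalty for the added electron shrinks as the p orbitals become larger and more diffuse down the group, and for Sb that outweighs the weaker nuclear attraction.
Note the exception: S has a higher electron affinity than O, contrary to the simple trend — the compact 2p subshell of O repels the added electron more than S's larger 3p does.
Approximate values (kJ/mol): O 141, F 328, P 72, S 200, Sb 103.
So from highest to lowest: F > S > O > Sb > P.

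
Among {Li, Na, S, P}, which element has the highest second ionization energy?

Li

After 1 electron has been removed, what remains? Li⁺ is the bare [He] core; Na⁺ is the bare [Ne] core; S⁺ still has 5 valence electrons; P⁺ still has 4 valence electrons.
Pulling an electron out of a noble-gas core costs far more than removing a remaining valence electron, so Na and Li sit at the high end of IE_2.
Valence configurations: S⁺ [Ne]3s²3p³, P⁺ [Ne]3s²3p².
The numbers (kJ/mol): Li 7298, Na 4562, S 2252, P 1907.
Hence IE_2: P < S < Na < Li.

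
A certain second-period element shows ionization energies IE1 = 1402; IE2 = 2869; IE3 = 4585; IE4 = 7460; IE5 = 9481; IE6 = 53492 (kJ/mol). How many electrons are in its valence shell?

Look for the largest jump between consecutive ionization energies: IE6/IE5 ≈ 5.6, far larger than any earlier ratio.
That jump marks the point where a core electron is being removed. So the atom has 5 valence electrons.

5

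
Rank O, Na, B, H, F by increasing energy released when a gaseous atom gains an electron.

B < Na < H < O < F

Electron affinity generally becomes more exothermic across a period toward the halogens and less exothermic down a group.
Neither a single period nor a single group — weigh both effects.
Na > B: this pair runs against the simple trend — see the exception note.
H > Na: H sits above Na in group 1, so the down-group effect alone puts H higher.
O > H: period and group pull opposite ways; the across-period shift dominates (141 vs 73 kJ/mol).
F > O: F lies to the right of O in period 2, so the across-period effect alone puts F higher.
Note the exception: Na has a higher electron affinity than B, contrary to the simple trend — B's ns²np¹ configuration gives only a small electron affinity — the sparsely filled np subshell binds an added electron weakly.
Tabulated electron affinity (kJ/mol): H 73, B 27, O 141, F 328, Na 53.
So from lowest to highest: B < Na < H < O < F.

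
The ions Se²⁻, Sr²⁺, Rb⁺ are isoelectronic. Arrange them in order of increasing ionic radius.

All of these have 36 electrons, so size is governed by nuclear charge alone: the more protons, the stronger the pull on the same electron cloud, and the smaller the ion.
Nuclear charges: Sr²⁺ (Z=38), Rb⁺ (Z=37), Se²⁻ (Z=34).
Smallest to largest: Sr²⁺ < Rb⁺ < Se²⁻.

Sr²⁺, Rb⁺, Se²⁻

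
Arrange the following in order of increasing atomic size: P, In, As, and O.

Atomic radius shrinks across a period as nuclear charge pulls the same shell inward, and grows down a group as new shells are added.
These span different periods and groups, so the two trends combine.
P > O: both effects reinforce here, so P is clearly the larger of the two.
As > P: As sits below P in group 15, so the down-group effect alone puts As larger.
In > As: relative to As, both the across-period and down-group shifts push In's atomic radius up.
For reference (pm): O 63, P 111, As 121, In 142.
So from smallest to largest: O < P < As < In.

O < P < As < In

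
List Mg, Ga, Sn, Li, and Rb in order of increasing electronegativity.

Li is in period 2, group 1; Mg is in period 3, group 2; Ga is in period 4, group 13; Rb is in period 5, group 1; Sn is in period 5, group 14.
Smaller atoms with higher effective nuclear charge are more electronegative.
Here both period and group differ, so the two effects have to be weighed against each other.
Li > Rb: they share group 1; the group trend gives Li the larger value.
Mg > Li: the two effects oppose for this pair; the across-period effect wins (1.31 vs 0.98).
Ga > Mg: period and group pull opposite ways; the across-period shift dominates (1.81 vs 1.31).
Sn > Ga: period and group pull opposite ways; the across-period shift dominates (1.96 vs 1.81).
Tabulated electronegativity (Pauling): Li 0.98, Mg 1.31, Ga 1.81, Rb 0.82, Sn 1.96.
So from lowest to highest: Rb < Li < Mg < Ga < Sn.

Rb, Li, Mg, Ga, Sn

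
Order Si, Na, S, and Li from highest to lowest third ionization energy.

Li > Na > S > Si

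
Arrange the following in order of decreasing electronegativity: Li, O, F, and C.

Li is in period 2, group 1; C is in period 2, group 14; O is in period 2, group 16; F is in period 2, group 17.
Smaller atoms with higher effective nuclear charge are more electronegative.
All lie in period 2, so electronegativity increases left to right.
So from highest to lowest: F > O > C > Li.

F, O, C, Li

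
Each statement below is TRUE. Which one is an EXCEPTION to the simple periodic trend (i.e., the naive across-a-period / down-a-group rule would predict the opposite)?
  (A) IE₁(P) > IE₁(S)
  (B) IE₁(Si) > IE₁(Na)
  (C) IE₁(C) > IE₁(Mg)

(A)

The general trend: first ionisation energy increases across a period and decreases down a group.
(A) P (period 3, group 15) vs S (period 3, group 16): the stated order contradicts the simple trend.
(B) Si (period 3, group 14) vs Na (period 3, group 1): the stated order agrees with the simple trend.
(C) C (period 2, group 14) vs Mg (period 3, group 2): the stated order agrees with the simple trend.
The exception is (A): S (3p⁴) ionizes more easily than half-filled P (3p³) because the paired 3p electron in S is pushed out by e⁻–e⁻ repulsion.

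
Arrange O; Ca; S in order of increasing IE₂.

Ca < S < O

Consider each +1 ion: O⁺ still has 5 valence electrons; Ca⁺ still has 1 valence electron; S⁺ still has 5 valence electrons.
All are still removing valence electrons, so compare the +1 ions as you would atoms: IE_2 generally rises across a period (higher Z_eff) and falls down a group (larger shell), subject to the usual subshell exceptions.
Valence configurations: O⁺ [He]2s²2p³, Ca⁺ [Ar]4s¹, S⁺ [Ne]3s²3p³.
Tabulated IE_2 (kJ/mol): O 3388, Ca 1145, S 2252.
Putting it together, IE_2: Ca < S < O.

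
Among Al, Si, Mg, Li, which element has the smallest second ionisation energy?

The second ionization energy removes an electron from the +1 ion. For each element: Al⁺ still has 2 valence electrons; Si⁺ still has 3 valence electrons; Mg⁺ still has 1 valence electron; Li⁺ is the bare [He] core.
Breaking into a closed-shell core is much more expensive than removing a leftover valence electron — Li has the largest IE_2 here.
Valence configurations: Al⁺ [Ne]3s², Si⁺ [Ne]3s²3p¹, Mg⁺ [Ne]3s¹.
Si⁺ loses a lone 3p electron whereas Al⁺ must break into a filled 3s² pair, so IE_2(Al) > IE_2(Si) even though Si has the higher nuclear charge.
The numbers (kJ/mol): Al 1817, Si 1577, Mg 1451, Li 7298.
So the second ionization energies run Mg < Si < Al < Li.

Mg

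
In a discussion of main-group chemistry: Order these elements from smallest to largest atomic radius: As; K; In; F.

F < As < In < K

F is in period 2, group 17; K is in period 4, group 1; As is in period 4, group 15; In is in period 5, group 13.
Across a period the added protons contract the valence shell; down a group each new principal shell makes the atom larger.
Neither a single period nor a single group — weigh both effects.
As > F: both effects reinforce here, so As is clearly the larger of the two.
In > As: both effects reinforce here, so In is clearly the larger of the two.
K > In: the two effects oppose for this pair; the across-period effect wins (196 vs 142 pm).
Approximate values (pm): F 64, K 196, As 121, In 142.
So from smallest to largest: F < As < In < K.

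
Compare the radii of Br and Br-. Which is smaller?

Br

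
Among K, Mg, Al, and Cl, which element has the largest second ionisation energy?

IE_2 is the cost of taking one more electron from the +1 cation: K⁺ is the bare [Ar] core; Mg⁺ still has 1 valence electron; Al⁺ still has 2 valence electrons; Cl⁺ still has 6 valence electrons.
Core electrons are held far more tightly than valence electrons, so K tops the IE_2 order.
Valence configurations: Mg⁺ [Ne]3s¹, Al⁺ [Ne]3s², Cl⁺ [Ne]3s²3p⁴.
Approximate IE_2 values (kJ/mol): K 3052, Mg 1451, Al 1817, Cl 2298.
Hence IE_2: Mg < Al < Cl < K.

K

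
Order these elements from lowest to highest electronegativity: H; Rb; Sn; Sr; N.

Rb < Sr < Sn < H < N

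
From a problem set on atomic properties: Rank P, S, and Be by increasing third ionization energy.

P < S < Be

After 2 electrons have been removed, what remains? P²⁺ still has 3 valence electrons; S²⁺ still has 4 valence electrons; Be²⁺ is the bare [He] core.
Breaking into a closed-shell core is much more expensive than removing a leftover valence electron — Be has the largest IE_3 here.
Valence configurations: P²⁺ [Ne]3s²3p¹, S²⁺ [Ne]3s²3p².
Approximate IE_3 values (kJ/mol): P 2914, S 3357, Be 14849.
Putting it together, IE_3: P < S < Be.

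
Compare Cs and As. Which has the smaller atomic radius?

As is in period 4, group 15; Cs is in period 6, group 1.
Radius decreases left→right (rising Z_eff, same n) and increases top→bottom (higher n).
These span different periods and groups, so the two trends combine.
Cs > As: both effects reinforce here, so Cs is clearly the larger of the two.
Approximate values (pm): As 121, Cs 232.
So As has the smaller atomic radius (As < Cs).

As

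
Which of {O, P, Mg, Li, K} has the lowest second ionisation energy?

Mg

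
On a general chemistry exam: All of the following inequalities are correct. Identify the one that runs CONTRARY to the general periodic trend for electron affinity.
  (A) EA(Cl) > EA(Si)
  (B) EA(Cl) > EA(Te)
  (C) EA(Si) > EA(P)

The general trend: electron affinity increases across a period and decreases down a group.
(A) Cl (period 3, group 17) vs Si (period 3, group 14): the stated order agrees with the simple trend.
(B) Cl (period 3, group 17) vs Te (period 5, group 16): the stated order agrees with the simple trend.
(C) Si (period 3, group 14) vs P (period 3, group 15): the stated order contradicts the simple trend.
The exception is (C): adding an electron to P's half-filled 3p³ is unfavourable, so Si (3p²) has the more exothermic EA.

(C)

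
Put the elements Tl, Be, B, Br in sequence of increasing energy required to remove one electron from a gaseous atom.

First ionization energy rises across a period (greater Z_eff holds electrons more tightly) and falls down a group (valence electrons are farther from the nucleus).
Neither a single period nor a single group — weigh both effects.
B > Tl: they share group 13; the group trend gives B the larger value.
Be > B: this pair runs against the simple trend — see the exception note.
Br > Be: the two effects oppose for this pair; the across-period effect wins (1140 vs 900 kJ/mol).
Note the exception: Be has a higher first ionization energy than B, contrary to the simple trend — removing B's lone 2p electron is easier than breaking Be's filled 2s².
For reference (kJ/mol): Be 900, B 801, Br 1140, Tl 589.
So from lowest to highest: Tl < B < Be < Br.

Tl < B < Be < Br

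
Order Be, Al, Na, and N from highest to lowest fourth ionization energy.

After 3 electrons have been removed, what remains? Be³⁺ is already 1 electron into the core; Al³⁺ is the bare [Ne] core; Na³⁺ is already 2 electrons into the core; N³⁺ still has 2 valence electrons.
Breaking into a closed-shell core is much more expensive than removing a leftover valence electron — Na, Al and Be have the largest IE_4 here.
The numbers (kJ/mol): Be 21007, Al 11577, Na 9543, N 7475.
So the fourth ionization energies run N < Na < Al < Be.

Be > Al > Na > N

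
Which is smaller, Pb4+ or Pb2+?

Pb4+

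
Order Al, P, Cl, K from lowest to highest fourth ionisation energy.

P < Cl < K < Al

Consider each +3 ion: Al³⁺ is the bare [Ne] core; P³⁺ still has 2 valence electrons; Cl³⁺ still has 4 valence electrons; K³⁺ is already 2 electrons into the core.
Pulling an electron out of a noble-gas core costs far more than removing a remaining valence electron, so K and Al sit at the high end of IE_4.
Valence configurations: P³⁺ [Ne]3s², Cl³⁺ [Ne]3s²3p².
Tabulated IE_4 (kJ/mol): Al 11577, P 4964, Cl 5159, K 5877.
So the fourth ionization energies run P < Cl < K < Al.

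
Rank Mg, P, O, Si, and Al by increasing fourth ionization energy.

The fourth ionization energy removes an electron from the +3 ion. For each element: Mg³⁺ is already 1 electron into the core; P³⁺ still has 2 valence electrons; O³⁺ still has 3 valence electrons; Si³⁺ still has 1 valence electron; Al³⁺ is the bare [Ne] core.
Pulling an electron out of a noble-gas core costs far more than removing a remaining valence electron, so Mg and Al sit at the high end of IE_4.
Valence configurations: P³⁺ [Ne]3s², O³⁺ [He]2s²2p¹, Si³⁺ [Ne]3s¹.
Approximate IE_4 values (kJ/mol): Mg 10543, P 4964, O 7469, Si 4356, Al 11577.
So the fourth ionization energies run Si < P < O < Mg < Al.

Si < P < O < Mg < Al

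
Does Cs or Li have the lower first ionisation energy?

Cs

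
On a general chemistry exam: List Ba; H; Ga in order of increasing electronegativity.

H is in period 1, group 1; Ga is in period 4, group 13; Ba is in period 6, group 2.
Smaller atoms with higher effective nuclear charge are more electronegative.
Neither a single period nor a single group — weigh both effects.
Ga > Ba: both effects reinforce here, so Ga is clearly the higher of the two.
H > Ga: the two effects oppose for this pair; the down-group effect wins (2.20 vs 1.81).
Tabulated electronegativity (Pauling): H 2.20, Ga 1.81, Ba 0.89.
So from lowest to highest: Ba < Ga < H.

Ba, Ga, H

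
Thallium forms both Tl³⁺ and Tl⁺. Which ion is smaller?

Both ions have Z = 81 protons, but Tl³⁺ has lost more electrons, so its remaining electrons feel a larger effective nuclear charge per electron and are pulled in more tightly.
Higher positive charge → smaller ion, so Tl⁺ > Tl³⁺.

Tl³⁺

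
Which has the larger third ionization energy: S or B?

IE_3 is the cost of taking one more electron from the +2 cation: S²⁺ still has 4 valence electrons; B²⁺ still has 1 valence electron.
All are still removing valence electrons, so compare the +2 ions as you would atoms: IE_3 generally rises across a period (higher Z_eff) and falls down a group (larger shell), subject to the usual subshell exceptions.
Valence configurations: S²⁺ [Ne]3s²3p², B²⁺ [He]2s¹.
Tabulated IE_3 (kJ/mol): S 3357, B 3660.
So the third ionization energies run S < B.

B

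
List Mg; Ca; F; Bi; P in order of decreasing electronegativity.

F is in period 2, group 17; Mg is in period 3, group 2; P is in period 3, group 15; Ca is in period 4, group 2; Bi is in period 6, group 15.
Smaller atoms with higher effective nuclear charge are more electronegative.
Neither a single period nor a single group — weigh both effects.
Mg > Ca: Mg sits above Ca in group 2, so the down-group effect alone puts Mg higher.
Bi > Mg: the two effects oppose for this pair; the across-period effect wins (2.02 vs 1.31).
P > Bi: P sits above Bi in group 15, so the down-group effect alone puts P higher.
F > P: relative to P, both the across-period and down-group shifts push F's electronegativity up.
Tabulated electronegativity (Pauling): F 3.98, Mg 1.31, P 2.19, Ca 1.00, Bi 2.02.
So from highest to lowest: F > P > Bi > Mg > Ca.

F, P, Bi, Mg, Ca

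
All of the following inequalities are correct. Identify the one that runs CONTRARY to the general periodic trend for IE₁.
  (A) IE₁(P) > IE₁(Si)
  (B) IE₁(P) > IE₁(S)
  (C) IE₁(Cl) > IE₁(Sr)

(B)

The general trend: IE₁ increases across a period and decreases down a group.
(A) P (period 3, group 15) vs Si (period 3, group 14): the stated order agrees with the simple trend.
(B) P (period 3, group 15) vs S (period 3, group 16): the stated order contradicts the simple trend.
(C) Cl (period 3, group 17) vs Sr (period 5, group 2): the stated order agrees with the simple trend.
The exception is (B): S (3p⁴) ionizes more easily than half-filled P (3p³) because the paired 3p electron in S is pushed out by e⁻–e⁻ repulsion.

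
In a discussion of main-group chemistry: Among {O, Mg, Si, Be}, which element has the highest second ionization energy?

Consider each +1 ion: O⁺ still has 5 valence electrons; Mg⁺ still has 1 valence electron; Si⁺ still has 3 valence electrons; Be⁺ still has 1 valence electron.
All are still removing valence electrons, so compare the +1 ions as you would atoms: IE_2 generally rises across a period (higher Z_eff) and falls down a group (larger shell), subject to the usual subshell exceptions.
Valence configurations: O⁺ [He]2s²2p³, Mg⁺ [Ne]3s¹, Si⁺ [Ne]3s²3p¹, Be⁺ [He]2s¹.
The numbers (kJ/mol): O 3388, Mg 1451, Si 1577, Be 1757.
Overall IE_2 order: Mg < Si < Be < O.

O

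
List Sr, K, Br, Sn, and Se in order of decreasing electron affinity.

Br > Se > Sn > K > Sr

K is in period 4, group 1; Se is in period 4, group 16; Br is in period 4, group 17; Sr is in period 5, group 2; Sn is in period 5, group 14.
Adding an electron releases more energy for atoms nearer the top right (short of the noble gases).
These span different periods and groups, so the two trends combine.
K > Sr: the two effects oppose for this pair; the down-group effect wins (48 vs 5 kJ/mol).
Sn > K: the two effects oppose for this pair; the across-period effect wins (107 vs 48 kJ/mol).
Se > Sn: relative to Sn, both the across-period and down-group shifts push Se's electron affinity up.
Br > Se: both are in period 4; the period trend gives Br the larger value.
Tabulated electron affinity (kJ/mol): K 48, Se 195, Br 325, Sr 5, Sn 107.
So from highest to lowest: Br > Se > Sn > K > Sr.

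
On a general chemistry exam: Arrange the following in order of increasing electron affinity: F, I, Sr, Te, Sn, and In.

F is in period 2, group 17; Sr is in period 5, group 2; In is in period 5, group 13; Sn is in period 5, group 14; Te is in period 5, group 16; I is in period 5, group 17.
EA tends to increase across a period and decrease down a group, though the pattern is less regular than for IE or radius.
These span different periods and groups, so the two trends combine.
In > Sr: both are in period 5; the period trend gives In the larger value.
Sn > In: both are in period 5; the period trend gives Sn the larger value.
Te > Sn: Te lies to the right of Sn in period 5, so the across-period effect alone puts Te higher.
I > Te: both are in period 5; the period trend gives I the larger value.
F > I: they share group 17; the group trend gives F the larger value.
For reference (kJ/mol): F 328, Sr 5, In 29, Sn 107, Te 190, I 295.
So from lowest to highest: Sr < In < Sn < Te < I < F.

Sr, In, Sn, Te, I, F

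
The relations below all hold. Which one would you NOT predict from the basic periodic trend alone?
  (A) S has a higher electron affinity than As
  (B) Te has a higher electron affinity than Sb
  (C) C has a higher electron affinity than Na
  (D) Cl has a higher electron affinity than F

The general trend: electron affinity increases across a period and decreases down a group.
(A) S (period 3, group 16) vs As (period 4, group 15): the stated order agrees with the simple trend.
(B) Te (period 5, group 16) vs Sb (period 5, group 15): the stated order agrees with the simple trend.
(C) C (period 2, group 14) vs Na (period 3, group 1): the stated order agrees with the simple trend.
(D) Cl (period 3, group 17) vs F (period 2, group 17): the stated order contradicts the simple trend.
The exception is (D): F's small 2p subshell makes the incoming electron feel strong e⁻–e⁻ repulsion, so Cl actually releases more energy on gaining an electron.

(D)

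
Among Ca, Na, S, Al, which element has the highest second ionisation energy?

Na

Consider each +1 ion: Ca⁺ still has 1 valence electron; Na⁺ is the bare [Ne] core; S⁺ still has 5 valence electrons; Al⁺ still has 2 valence electrons.
Breaking into a closed-shell core is much more expensive than removing a leftover valence electron — Na has the largest IE_2 here.
Valence configurations: Ca⁺ [Ar]4s¹, S⁺ [Ne]3s²3p³, Al⁺ [Ne]3s².
Approximate IE_2 values (kJ/mol): Ca 1145, Na 4562, S 2252, Al 1817.
Putting it together, IE_2: Ca < Al < S < Na.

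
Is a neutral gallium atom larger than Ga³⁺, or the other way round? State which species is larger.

Ga

Forming Ga³⁺ removes 3 electrons from Ga. Fewer electrons for the same nuclear charge means less shielding and a higher Z_eff on the remaining electrons, and for main-group metals the entire outer shell is lost.
A cation is smaller than its parent atom: Ga³⁺ < Ga.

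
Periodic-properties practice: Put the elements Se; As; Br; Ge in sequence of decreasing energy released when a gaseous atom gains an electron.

Br, Se, Ge, As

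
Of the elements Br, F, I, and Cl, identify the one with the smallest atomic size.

Atomic radius shrinks across a period as nuclear charge pulls the same shell inward, and grows down a group as new shells are added.
All are in group 17, so atomic radius increases down the group.
The smallest atomic size among these belongs to F.

F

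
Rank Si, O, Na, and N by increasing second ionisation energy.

Si < N < O < Na

The second ionization energy removes an electron from the +1 ion. For each element: Si⁺ still has 3 valence electrons; O⁺ still has 5 valence electrons; Na⁺ is the bare [Ne] core; N⁺ still has 4 valence electrons.
Breaking into a closed-shell core is much more expensive than removing a leftover valence electron — Na has the largest IE_2 here.
Valence configurations: Si⁺ [Ne]3s²3p¹, O⁺ [He]2s²2p³, N⁺ [He]2s²2p².
The numbers (kJ/mol): Si 1577, O 3388, Na 4562, N 2856.
So the second ionization energies run Si < N < O < Na.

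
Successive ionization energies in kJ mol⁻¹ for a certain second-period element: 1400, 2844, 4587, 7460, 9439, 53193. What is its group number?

Group 15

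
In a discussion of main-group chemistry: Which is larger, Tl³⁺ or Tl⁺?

Tl⁺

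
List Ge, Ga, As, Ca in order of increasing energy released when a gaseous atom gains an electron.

Ca is in period 4, group 2; Ga is in period 4, group 13; Ge is in period 4, group 14; As is in period 4, group 15.
EA tends to increase across a period and decrease down a group, though the pattern is less regular than for IE or radius.
All lie in period 4; the across-period trend (electron affinity increases left to right) applies, with the exception below.
Note the exception: Ge has a higher electron affinity than As, contrary to the simple trend — adding an electron to As's half-filled 4p³ is unfavourable, so Ge (4p²) has the more exothermic EA.
Approximate values (kJ/mol): Ca 2, Ga 29, Ge 119, As 78.
So from lowest to highest: Ca < Ga < As < Ge.

Ca, Ga, As, Ge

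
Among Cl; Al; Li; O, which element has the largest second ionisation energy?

Li

IE_2 is the cost of taking one more electron from the +1 cation: Cl⁺ still has 6 valence electrons; Al⁺ still has 2 valence electrons; Li⁺ is the bare [He] core; O⁺ still has 5 valence electrons.
Core electrons are held far more tightly than valence electrons, so Li tops the IE_2 order.
Valence configurations: Cl⁺ [Ne]3s²3p⁴, Al⁺ [Ne]3s², O⁺ [He]2s²2p³.
The numbers (kJ/mol): Cl 2298, Al 1817, Li 7298, O 3388.
Overall IE_2 order: Al < Cl < O < Li.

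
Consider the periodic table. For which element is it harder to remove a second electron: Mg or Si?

The second ionization energy removes an electron from the +1 ion. For each element: Mg⁺ still has 1 valence electron; Si⁺ still has 3 valence electrons.
All are still removing valence electrons, so compare the +1 ions as you would atoms: IE_2 generally rises across a period (higher Z_eff) and falls down a group (larger shell), subject to the usual subshell exceptions.
Valence configurations: Mg⁺ [Ne]3s¹, Si⁺ [Ne]3s²3p¹.
Approximate IE_2 values (kJ/mol): Mg 1451, Si 1577.
Hence IE_2: Mg < Si.

Si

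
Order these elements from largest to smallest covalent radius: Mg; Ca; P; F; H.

Ca, Mg, P, F, H

Radius decreases left→right (rising Z_eff, same n) and increases top→bottom (higher n).
Here both period and group differ, so the two effects have to be weighed against each other.
F > H: the two effects oppose for this pair; the down-group effect wins (64 vs 32 pm).
P > F: both effects reinforce here, so P is clearly the larger of the two.
Mg > P: both are in period 3; the period trend gives Mg the larger value.
Ca > Mg: they share group 2; the group trend gives Ca the larger value.
Approximate values (pm): H 32, F 64, Mg 139, P 111, Ca 171.
So from largest to smallest: Ca > Mg > P > F > H.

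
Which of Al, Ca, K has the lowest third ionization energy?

Consider each +2 ion: Al²⁺ still has 1 valence electron; Ca²⁺ is the bare [Ar] core; K²⁺ is already 1 electron into the core.
Breaking into a closed-shell core is much more expensive than removing a leftover valence electron — K and Ca have the largest IE_3 here.
The numbers (kJ/mol): Al 2745, Ca 4912, K 4420.
Overall IE_3 order: Al < K < Ca.

Al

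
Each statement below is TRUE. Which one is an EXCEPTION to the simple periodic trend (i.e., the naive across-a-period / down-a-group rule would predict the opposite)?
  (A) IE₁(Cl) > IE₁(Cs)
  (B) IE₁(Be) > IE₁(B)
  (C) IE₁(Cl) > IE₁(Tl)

(B)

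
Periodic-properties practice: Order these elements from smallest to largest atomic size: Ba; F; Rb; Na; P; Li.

F < P < Li < Na < Ba < Rb

Li is in period 2, group 1; F is in period 2, group 17; Na is in period 3, group 1; P is in period 3, group 15; Rb is in period 5, group 1; Ba is in period 6, group 2.
Across a period the added protons contract the valence shell; down a group each new principal shell makes the atom larger.
Neither a single period nor a single group — weigh both effects.
P > F: relative to F, both the across-period and down-group shifts push P's atomic radius up.
Li > P: the two effects oppose for this pair; the across-period effect wins (133 vs 111 pm).
Na > Li: they share group 1; the group trend gives Na the larger value.
Ba > Na: period and group pull opposite ways; the down-group shift dominates (196 vs 155 pm).
Rb > Ba: period and group pull opposite ways; the across-period shift dominates (210 vs 196 pm).
Approximate values (pm): Li 133, F 64, Na 155, P 111, Rb 210, Ba 196.
So from smallest to largest: F < P < Li < Na < Ba < Rb.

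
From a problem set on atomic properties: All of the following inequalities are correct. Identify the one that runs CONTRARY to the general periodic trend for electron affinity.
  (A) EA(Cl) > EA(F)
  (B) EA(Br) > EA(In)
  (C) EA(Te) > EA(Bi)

(A)

The general trend: electron affinity increases across a period and decreases down a group.
(A) Cl (period 3, group 17) vs F (period 2, group 17): the stated order contradicts the simple trend.
(B) Br (period 4, group 17) vs In (period 5, group 13): the stated order agrees with the simple trend.
(C) Te (period 5, group 16) vs Bi (period 6, group 15): the stated order agrees with the simple trend.
The exception is (A): F's small 2p subshell makes the incoming electron feel strong e⁻–e⁻ repulsion, so Cl actually releases more energy on gaining an electron.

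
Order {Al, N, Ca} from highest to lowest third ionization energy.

After 2 electrons have been removed, what remains? Al²⁺ still has 1 valence electron; N²⁺ still has 3 valence electrons; Ca²⁺ is the bare [Ar] core.
Breaking into a closed-shell core is much more expensive than removing a leftover valence electron — Ca has the largest IE_3 here.
Valence configurations: Al²⁺ [Ne]3s¹, N²⁺ [He]2s²2p¹.
The numbers (kJ/mol): Al 2745, N 4578, Ca 4912.
Overall IE_3 order: Al < N < Ca.

Ca, N, Al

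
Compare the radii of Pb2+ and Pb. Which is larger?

Pb

Forming Pb2+ removes 2 electrons from Pb. Fewer electrons for the same nuclear charge means less shielding and a higher Z_eff on the remaining electrons.
A cation is smaller than its parent atom: Pb2+ < Pb.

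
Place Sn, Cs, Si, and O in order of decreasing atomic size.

Cs > Sn > Si > O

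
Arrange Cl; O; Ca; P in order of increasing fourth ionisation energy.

Consider each +3 ion: Cl³⁺ still has 4 valence electrons; O³⁺ still has 3 valence electrons; Ca³⁺ is already 1 electron into the core; P³⁺ still has 2 valence electrons.
Usually core removal costs more than valence removal, but here the competition is close: a tightly held n=2 valence electron can cost more to remove than an n=3 core electron, so the actual values have to decide it.
Valence configurations: Cl³⁺ [Ne]3s²3p², O³⁺ [He]2s²2p¹, P³⁺ [Ne]3s².
Tabulated IE_4 (kJ/mol): Cl 5159, O 7469, Ca 6491, P 4964.
Hence IE_4: P < Cl < Ca < O.

P, Cl, Ca, O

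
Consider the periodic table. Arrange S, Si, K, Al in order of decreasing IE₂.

K > S > Al > Si

Consider each +1 ion: S⁺ still has 5 valence electrons; Si⁺ still has 3 valence electrons; K⁺ is the bare [Ar] core; Al⁺ still has 2 valence electrons.
Pulling an electron out of a noble-gas core costs far more than removing a remaining valence electron, so K sits at the high end of IE_2.
Valence configurations: S⁺ [Ne]3s²3p³, Si⁺ [Ne]3s²3p¹, Al⁺ [Ne]3s².
Si⁺ loses a lone 3p electron whereas Al⁺ must break into a filled 3s² pair, so IE_2(Al) > IE_2(Si) even though Si has the higher nuclear charge.
The numbers (kJ/mol): S 2252, Si 1577, K 3052, Al 1817.
So the second ionization energies run Si < Al < S < K.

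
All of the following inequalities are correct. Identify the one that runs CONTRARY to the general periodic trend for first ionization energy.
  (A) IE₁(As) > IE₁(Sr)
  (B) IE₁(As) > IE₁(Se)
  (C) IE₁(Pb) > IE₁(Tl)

The general trend: first ionization energy increases across a period and decreases down a group.
(A) As (period 4, group 15) vs Sr (period 5, group 2): the stated order agrees with the simple trend.
(B) As (period 4, group 15) vs Se (period 4, group 16): the stated order contradicts the simple trend.
(C) Pb (period 6, group 14) vs Tl (period 6, group 13): the stated order agrees with the simple trend.
The exception is (B): Se (4p⁴) ionizes more easily than half-filled As (4p³).

(B)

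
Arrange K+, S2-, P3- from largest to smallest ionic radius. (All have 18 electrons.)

All of these have 18 electrons, so size is governed by nuclear charge alone: the more protons, the stronger the pull on the same electron cloud, and the smaller the ion.
Nuclear charges: K+ (Z=19), S2- (Z=16), P3- (Z=15).
Largest to smallest: P3- > S2- > K+.

P3-, S2-, K+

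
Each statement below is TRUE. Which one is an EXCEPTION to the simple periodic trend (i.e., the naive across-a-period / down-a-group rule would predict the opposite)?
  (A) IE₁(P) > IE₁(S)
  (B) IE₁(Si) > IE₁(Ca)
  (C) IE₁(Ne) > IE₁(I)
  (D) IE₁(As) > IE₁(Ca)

The general trend: IE₁ increases across a period and decreases down a group.
(A) P (period 3, group 15) vs S (period 3, group 16): the stated order contradicts the simple trend.
(B) Si (period 3, group 14) vs Ca (period 4, group 2): the stated order agrees with the simple trend.
(C) Ne (period 2, group 18) vs I (period 5, group 17): the stated order agrees with the simple trend.
(D) As (period 4, group 15) vs Ca (period 4, group 2): the stated order agrees with the simple trend.
The exception is (A): S (3p⁴) ionizes more easily than half-filled P (3p³) because the paired 3p electron in S is pushed out by e⁻–e⁻ repulsion.

(A)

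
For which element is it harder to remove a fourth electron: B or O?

Consider each +3 ion: B³⁺ is the bare [He] core; O³⁺ still has 3 valence electrons.
Pulling an electron out of a noble-gas core costs far more than removing a remaining valence electron, so B sits at the high end of IE_4.
Approximate IE_4 values (kJ/mol): B 25026, O 7469.
Putting it together, IE_4: O < B.

B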